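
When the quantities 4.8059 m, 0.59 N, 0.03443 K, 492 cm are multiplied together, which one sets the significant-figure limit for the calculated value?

0.59 N

4.8059 m → 5 s.f.; 0.59 N → 2 s.f.; 0.03443 K → 4 s.f.; 492 cm → 3 s.f.
The fewest is 2 significant figures, from 0.59 N.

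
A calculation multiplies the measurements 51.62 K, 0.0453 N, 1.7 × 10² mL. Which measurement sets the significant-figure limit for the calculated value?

1.7 × 10² mL

51.62 K → 4 s.f.; 0.0453 N → 3 s.f.; 1.7 × 10² mL → 2 s.f.
The fewest is 2 significant figures, from 1.7 × 10² mL.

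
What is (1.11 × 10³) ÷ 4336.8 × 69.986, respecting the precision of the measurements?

(1.11 × 10³) ÷ 4336.8 × 69.986 = 17.9128527947…
Multiplication/division keeps the fewest significant figures: 1.11 × 10³ → 3 s.f., 4336.8 → 5 s.f., 69.986 → 5 s.f.; limit is 3.
Rounded to 3 significant figures: 17.9.

17.9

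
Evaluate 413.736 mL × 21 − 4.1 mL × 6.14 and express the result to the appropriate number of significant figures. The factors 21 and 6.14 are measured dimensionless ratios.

8.7 × 10^3 mL

413.736 × 21 = 8688.456 → 8.7 × 10^3 mL (2 s.f., last digit at the 10^2 place).
4.1 × 6.14 = 25.174 → 25 mL (2 s.f., last digit at the 10^0 place).
Difference: 8663.282 mL; keep the coarser place, 10^2.
Result: 8.7 × 10^3 mL.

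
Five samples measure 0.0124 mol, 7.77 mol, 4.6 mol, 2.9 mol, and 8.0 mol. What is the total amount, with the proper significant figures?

0.0124 mol + 7.77 mol + 4.6 mol + 2.9 mol + 8.0 mol = 23.2824 mol.
Addition/subtraction keeps the fewest decimal places: 0.0124 → 4 decimal places, 7.77 → 2 decimal places, 4.6 → 1 decimal place, 2.9 → 1 decimal place, 8.0 → 1 decimal place; limit is 1.
Rounded to 1 decimal place: 23.3 mol.

23.3 mol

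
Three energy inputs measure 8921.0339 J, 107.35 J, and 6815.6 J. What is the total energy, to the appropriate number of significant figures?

8921.0339 J + 107.35 J + 6815.6 J = 15843.9839 J.
Addition/subtraction keeps the fewest decimal places: 8921.0339 → 4 decimal places, 107.35 → 2 decimal places, 6815.6 → 1 decimal place; limit is 1.
Rounded to 1 decimal place: 15844.0 J.

15844.0 J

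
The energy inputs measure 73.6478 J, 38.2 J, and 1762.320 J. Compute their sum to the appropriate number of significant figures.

73.6478 J + 38.2 J + 1762.320 J = 1874.1678 J.
Addition/subtraction keeps the fewest decimal places: 73.6478 → 4 decimal places, 38.2 → 1 decimal place, 1762.320 → 3 decimal places; limit is 1.
Rounded to 1 decimal place: 1874.2 J.

1874.2 J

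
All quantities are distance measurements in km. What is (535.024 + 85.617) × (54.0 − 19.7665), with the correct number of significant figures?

2.12 × 10⁴ km²

535.024 + 85.617 = 620.641, limited to 3 d.p. → 6 s.f.; 54.0 − 19.7665 = 34.2335, limited to 1 d.p. → 3 s.f.
Carrying full precision, 620.641 × 34.2335 = 21246.7136735; keep min(6, 3) = 3 s.f.
Rounded to 3 significant figures: 2.12 × 10⁴ km².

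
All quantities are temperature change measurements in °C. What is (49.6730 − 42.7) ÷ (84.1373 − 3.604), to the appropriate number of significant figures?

49.6730 − 42.7 = 6.9730, limited to 1 d.p. → 2 s.f.; 84.1373 − 3.604 = 80.5333, limited to 3 d.p. → 5 s.f.
Carrying full precision, 6.9730 ÷ 80.5333 = 0.0865853007389…; keep min(2, 5) = 2 s.f.
Rounded to 2 significant figures: 8.7 × 10⁻².

8.7 × 10⁻²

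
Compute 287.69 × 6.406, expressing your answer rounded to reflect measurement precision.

1.843 × 10^3

287.69 × 6.406 = 1842.94214
Multiplication/division keeps the fewest significant figures: 287.69 → 5 s.f., 6.406 → 4 s.f.; limit is 4.
Rounded to 4 significant figures: 1.843 × 10^3.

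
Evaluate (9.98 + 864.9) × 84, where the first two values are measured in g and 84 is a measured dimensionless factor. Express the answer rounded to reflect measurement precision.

7.3 × 10⁴ g

9.98 g + 864.9 g = 874.88 g; the sum is limited to 1 decimal place (4 s.f.).
Carrying full precision, 874.88 × 84 = 73489.92 g; 84 has 2 s.f., so the result keeps min(4, 2) = 2 s.f.
Rounded to 2 significant figures: 7.3 × 10⁴ g.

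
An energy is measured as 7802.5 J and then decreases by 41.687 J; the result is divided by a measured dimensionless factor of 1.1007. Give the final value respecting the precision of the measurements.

7050.8 J

7802.5 J − 41.687 J = 7760.813 J; the difference is limited to 1 decimal place (5 s.f.).
Carrying full precision, 7760.813 ÷ 1.1007 = 7050.79767421… J; 1.1007 has 5 s.f., so the result keeps min(5, 5) = 5 s.f.
Rounded to 5 significant figures: 7050.8 J.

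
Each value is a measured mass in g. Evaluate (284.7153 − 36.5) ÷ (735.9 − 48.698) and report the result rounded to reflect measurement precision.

284.7153 − 36.5 = 248.2153, limited to 1 d.p. → 4 s.f.; 735.9 − 48.698 = 687.202, limited to 1 d.p. → 4 s.f.
Carrying full precision, 248.2153 ÷ 687.202 = 0.361196998845…; keep min(4, 4) = 4 s.f.
Rounded to 4 significant figures: 0.3612.

0.3612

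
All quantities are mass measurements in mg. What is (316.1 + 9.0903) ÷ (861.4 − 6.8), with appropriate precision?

3.805 × 10⁻¹

316.1 + 9.0903 = 325.1903, limited to 1 d.p. → 4 s.f.; 861.4 − 6.8 = 854.6, limited to 1 d.p. → 4 s.f.
Carrying full precision, 325.1903 ÷ 854.6 = 0.380517552071…; keep min(4, 4) = 4 s.f.
Rounded to 4 significant figures: 3.805 × 10⁻¹.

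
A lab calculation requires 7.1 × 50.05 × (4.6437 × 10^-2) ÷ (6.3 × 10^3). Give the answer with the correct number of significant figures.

0.0026

7.1 × 50.05 × (4.6437 × 10^-2) ÷ (6.3 × 10^3) = 0.00261930478333…
Multiplication/division keeps the fewest significant figures: 7.1 → 2 s.f., 50.05 → 4 s.f., 4.6437 × 10^-2 → 5 s.f., 6.3 × 10^3 → 2 s.f.; limit is 2.
Rounded to 2 significant figures: 0.0026.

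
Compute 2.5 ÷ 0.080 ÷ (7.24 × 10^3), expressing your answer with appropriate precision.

2.5 ÷ 0.080 ÷ (7.24 × 10^3) = 0.00431629834254…
Multiplication/division keeps the fewest significant figures: 2.5 → 2 s.f., 0.080 → 2 s.f., 7.24 × 10^3 → 3 s.f.; limit is 2.
Rounded to 2 significant figures: 0.0043.

0.0043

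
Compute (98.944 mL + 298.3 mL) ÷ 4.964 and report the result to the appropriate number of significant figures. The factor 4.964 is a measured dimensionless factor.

80.02 mL

98.944 mL + 298.3 mL = 397.244 mL; the sum is limited to 1 decimal place (4 s.f.).
Carrying full precision, 397.244 ÷ 4.964 = 80.024979855… mL; 4.964 has 4 s.f., so the result keeps min(4, 4) = 4 s.f.
Rounded to 4 significant figures: 80.02 mL.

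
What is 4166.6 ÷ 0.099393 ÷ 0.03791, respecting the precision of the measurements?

4166.6 ÷ 0.099393 ÷ 0.03791 = 1105788.89937…
Multiplication/division keeps the fewest significant figures: 4166.6 → 5 s.f., 0.099393 → 5 s.f., 0.03791 → 4 s.f.; limit is 4.
Rounded to 4 significant figures: 1.106 × 10⁶.

1.106 × 10⁶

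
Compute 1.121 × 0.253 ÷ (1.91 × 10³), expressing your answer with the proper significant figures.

1.121 × 0.253 ÷ (1.91 × 10³) = 0.000148488481675…
Multiplication/division keeps the fewest significant figures: 1.121 → 4 s.f., 0.253 → 3 s.f., 1.91 × 10³ → 3 s.f.; limit is 3.
Rounded to 3 significant figures: 1.48 × 10⁻⁴.

1.48 × 10⁻⁴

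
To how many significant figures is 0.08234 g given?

0.08234: leading zeros are not significant.

4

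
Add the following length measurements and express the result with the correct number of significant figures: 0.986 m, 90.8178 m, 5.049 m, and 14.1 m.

111.0 m

0.986 m + 90.8178 m + 5.049 m + 14.1 m = 110.9528 m.
Addition/subtraction keeps the fewest decimal places: 0.986 → 3 decimal places, 90.8178 → 4 decimal places, 5.049 → 3 decimal places, 14.1 → 1 decimal place; limit is 1.
Rounded to 1 decimal place: 111.0 m.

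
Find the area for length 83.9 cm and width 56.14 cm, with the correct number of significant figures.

4.71 × 10^3 cm²

area = 83.9 cm × 56.14 cm = 4710.146 cm².
83.9 has 3 significant figures; 56.14 has 4.
Division/multiplication keeps the fewest: 3 significant figures.
Rounded: 4.71 × 10^3 cm².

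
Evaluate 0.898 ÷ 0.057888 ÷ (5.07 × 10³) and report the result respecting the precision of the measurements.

0.898 ÷ 0.057888 ÷ (5.07 × 10³) = 0.00305970694413…
Multiplication/division keeps the fewest significant figures: 0.898 → 3 s.f., 0.057888 → 5 s.f., 5.07 × 10³ → 3 s.f.; limit is 3.
Rounded to 3 significant figures: 0.00306.

0.00306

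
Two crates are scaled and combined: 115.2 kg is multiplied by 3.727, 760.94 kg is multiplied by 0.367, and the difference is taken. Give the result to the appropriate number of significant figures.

1.50 × 10^2 kg

115.2 × 3.727 = 429.3504 → 429.4 kg (4 s.f., last digit at the 10^-1 place).
760.94 × 0.367 = 279.26498 → 279 kg (3 s.f., last digit at the 10^0 place).
Difference: 150.08542 kg; keep the coarser place, 10^0.
Result: 1.50 × 10^2 kg.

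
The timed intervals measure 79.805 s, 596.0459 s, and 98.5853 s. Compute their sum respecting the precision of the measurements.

7.74436 × 10² s

79.805 s + 596.0459 s + 98.5853 s = 774.4362 s.
Addition/subtraction keeps the fewest decimal places: 79.805 → 3 decimal places, 596.0459 → 4 decimal places, 98.5853 → 4 decimal places; limit is 3.
Rounded to 3 decimal places: 7.74436 × 10² s.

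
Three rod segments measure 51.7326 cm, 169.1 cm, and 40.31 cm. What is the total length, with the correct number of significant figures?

261.1 cm

51.7326 cm + 169.1 cm + 40.31 cm = 261.1426 cm.
Addition/subtraction keeps the fewest decimal places: 51.7326 → 4 decimal places, 169.1 → 1 decimal place, 40.31 → 2 decimal places; limit is 1.
Rounded to 1 decimal place: 261.1 cm.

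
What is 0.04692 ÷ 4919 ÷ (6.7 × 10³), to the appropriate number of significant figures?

0.04692 ÷ 4919 ÷ (6.7 × 10³) = 1.42366031198 × 10^-9…
Multiplication/division keeps the fewest significant figures: 0.04692 → 4 s.f., 4919 → 4 s.f., 6.7 × 10³ → 2 s.f.; limit is 2.
Rounded to 2 significant figures: 1.4 × 10⁻⁹.

1.4 × 10⁻⁹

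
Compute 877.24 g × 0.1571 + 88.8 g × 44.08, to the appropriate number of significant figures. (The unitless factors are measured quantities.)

4.05 × 10^3 g

877.24 × 0.1571 = 137.814404 → 137.8 g (4 s.f., last digit at the 10^-1 place).
88.8 × 44.08 = 3914.304 → 3.91 × 10^3 g (3 s.f., last digit at the 10^1 place).
Sum: 4052.118404 g; keep the coarser place, 10^1.
Result: 4.05 × 10^3 g.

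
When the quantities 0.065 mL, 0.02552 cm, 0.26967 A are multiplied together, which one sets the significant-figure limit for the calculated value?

0.065 mL

0.065 mL → 2 s.f.; 0.02552 cm → 4 s.f.; 0.26967 A → 5 s.f.
The fewest is 2 significant figures, from 0.065 mL.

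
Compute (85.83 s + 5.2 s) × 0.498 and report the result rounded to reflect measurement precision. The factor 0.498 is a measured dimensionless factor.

45.3 s

85.83 s + 5.2 s = 91.03 s; the sum is limited to 1 decimal place (3 s.f.).
Carrying full precision, 91.03 × 0.498 = 45.33294 s; 0.498 has 3 s.f., so the result keeps min(3, 3) = 3 s.f.
Rounded to 3 significant figures: 45.3 s.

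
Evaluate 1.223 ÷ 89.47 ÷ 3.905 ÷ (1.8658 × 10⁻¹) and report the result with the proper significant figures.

1.223 ÷ 89.47 ÷ 3.905 ÷ (1.8658 × 10⁻¹) = 0.0187612984753…
Multiplication/division keeps the fewest significant figures: 1.223 → 4 s.f., 89.47 → 4 s.f., 3.905 → 4 s.f., 1.8658 × 10⁻¹ → 5 s.f.; limit is 4.
Rounded to 4 significant figures: 0.01876.

0.01876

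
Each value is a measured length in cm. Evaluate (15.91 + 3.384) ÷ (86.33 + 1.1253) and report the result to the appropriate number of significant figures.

15.91 + 3.384 = 19.294, limited to 2 d.p. → 4 s.f.; 86.33 + 1.1253 = 87.4553, limited to 2 d.p. → 4 s.f.
Carrying full precision, 19.294 ÷ 87.4553 = 0.220615560178…; keep min(4, 4) = 4 s.f.
Rounded to 4 significant figures: 0.2206.

0.2206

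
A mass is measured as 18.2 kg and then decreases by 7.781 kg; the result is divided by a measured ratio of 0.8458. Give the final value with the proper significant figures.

12.3 kg

18.2 kg − 7.781 kg = 10.419 kg; the difference is limited to 1 decimal place (3 s.f.).
Carrying full precision, 10.419 ÷ 0.8458 = 12.3185150154… kg; 0.8458 has 4 s.f., so the result keeps min(3, 4) = 3 s.f.
Rounded to 3 significant figures: 12.3 kg.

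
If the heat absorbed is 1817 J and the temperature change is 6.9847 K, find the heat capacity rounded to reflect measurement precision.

heat capacity = 1817 J ÷ 6.9847 K = 260.14002033… J/K.
1817 has 4 significant figures; 6.9847 has 5.
Division/multiplication keeps the fewest: 4 significant figures.
Rounded: 260.1 J/K.

260.1 J/K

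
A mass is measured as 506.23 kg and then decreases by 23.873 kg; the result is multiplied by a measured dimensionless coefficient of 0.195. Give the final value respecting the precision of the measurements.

506.23 kg − 23.873 kg = 482.357 kg; the difference is limited to 2 decimal places (5 s.f.).
Carrying full precision, 482.357 × 0.195 = 94.059615 kg; 0.195 has 3 s.f., so the result keeps min(5, 3) = 3 s.f.
Rounded to 3 significant figures: 94.1 kg.

94.1 kg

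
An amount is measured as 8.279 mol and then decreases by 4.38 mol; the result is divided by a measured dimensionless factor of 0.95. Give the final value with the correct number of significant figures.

4.1 mol

8.279 mol − 4.38 mol = 3.899 mol; the difference is limited to 2 decimal places (3 s.f.).
Carrying full precision, 3.899 ÷ 0.95 = 4.10421052632… mol; 0.95 has 2 s.f., so the result keeps min(3, 2) = 2 s.f.
Rounded to 2 significant figures: 4.1 mol.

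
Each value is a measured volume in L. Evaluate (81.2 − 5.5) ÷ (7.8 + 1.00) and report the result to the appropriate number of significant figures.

81.2 − 5.5 = 75.7, limited to 1 d.p. → 3 s.f.; 7.8 + 1.00 = 8.80, limited to 1 d.p. → 2 s.f.
Carrying full precision, 75.7 ÷ 8.80 = 8.60227272727…; keep min(3, 2) = 2 s.f.
Rounded to 2 significant figures: 8.6.

8.6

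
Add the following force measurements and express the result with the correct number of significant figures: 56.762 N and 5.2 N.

62.0 N

56.762 N + 5.2 N = 61.962 N.
Addition/subtraction keeps the fewest decimal places: 56.762 → 3 decimal places, 5.2 → 1 decimal place; limit is 1.
Rounded to 1 decimal place: 62.0 N.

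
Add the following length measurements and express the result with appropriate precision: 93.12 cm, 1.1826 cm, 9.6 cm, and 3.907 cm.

93.12 cm + 1.1826 cm + 9.6 cm + 3.907 cm = 107.8096 cm.
Addition/subtraction keeps the fewest decimal places: 93.12 → 2 decimal places, 1.1826 → 4 decimal places, 9.6 → 1 decimal place, 3.907 → 3 decimal places; limit is 1.
Rounded to 1 decimal place: 107.8 cm.

107.8 cm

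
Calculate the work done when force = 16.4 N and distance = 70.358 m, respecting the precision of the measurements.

work done = 16.4 N × 70.358 m = 1153.8712 J.
16.4 has 3 significant figures; 70.358 has 5.
Division/multiplication keeps the fewest: 3 significant figures.
Rounded: 1.15 × 10^3 J.

1.15 × 10^3 J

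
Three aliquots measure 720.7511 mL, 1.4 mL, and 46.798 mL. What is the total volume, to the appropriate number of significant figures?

768.9 mL

720.7511 mL + 1.4 mL + 46.798 mL = 768.9491 mL.
Addition/subtraction keeps the fewest decimal places: 720.7511 → 4 decimal places, 1.4 → 1 decimal place, 46.798 → 3 decimal places; limit is 1.
Rounded to 1 decimal place: 768.9 mL.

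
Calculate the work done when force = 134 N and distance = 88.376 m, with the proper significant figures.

1.18 × 10⁴ J

work done = 134 N × 88.376 m = 11842.384 J.
134 has 3 significant figures; 88.376 has 5.
Division/multiplication keeps the fewest: 3 significant figures.
Rounded: 1.18 × 10⁴ J.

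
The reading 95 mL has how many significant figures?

95: every digit is nonzero and significant.

2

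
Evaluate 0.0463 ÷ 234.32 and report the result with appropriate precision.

0.0463 ÷ 234.32 = 0.000197593035166…
Multiplication/division keeps the fewest significant figures: 0.0463 → 3 s.f., 234.32 → 5 s.f.; limit is 3.
Rounded to 3 significant figures: 1.98 × 10⁻⁴.

1.98 × 10⁻⁴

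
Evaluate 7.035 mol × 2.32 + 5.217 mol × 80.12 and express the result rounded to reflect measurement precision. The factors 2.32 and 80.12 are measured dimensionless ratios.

4.343 × 10^2 mol

7.035 × 2.32 = 16.3212 → 16.3 mol (3 s.f., last digit at the 10^-1 place).
5.217 × 80.12 = 417.98604 → 418.0 mol (4 s.f., last digit at the 10^-1 place).
Sum: 434.30724 mol; keep the coarser place, 10^-1.
Result: 4.343 × 10^2 mol.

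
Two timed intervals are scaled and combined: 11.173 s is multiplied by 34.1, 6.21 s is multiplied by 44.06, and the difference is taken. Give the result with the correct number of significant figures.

11.173 × 34.1 = 380.9993 → 381 s (3 s.f., last digit at the 10^0 place).
6.21 × 44.06 = 273.6126 → 274 s (3 s.f., last digit at the 10^0 place).
Difference: 107.3867 s; keep the coarser place, 10^0.
Result: 107 s.

107 s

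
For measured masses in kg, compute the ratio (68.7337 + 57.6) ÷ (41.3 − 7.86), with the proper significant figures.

68.7337 + 57.6 = 126.3337, limited to 1 d.p. → 4 s.f.; 41.3 − 7.86 = 33.44, limited to 1 d.p. → 3 s.f.
Carrying full precision, 126.3337 ÷ 33.44 = 3.77792165072…; keep min(4, 3) = 3 s.f.
Rounded to 3 significant figures: 3.78.

3.78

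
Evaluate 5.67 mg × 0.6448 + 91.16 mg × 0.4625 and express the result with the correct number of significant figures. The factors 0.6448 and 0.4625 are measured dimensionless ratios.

5.67 × 0.6448 = 3.656016 → 3.66 mg (3 s.f., last digit at the 10^-2 place).
91.16 × 0.4625 = 42.1615 → 42.16 mg (4 s.f., last digit at the 10^-2 place).
Sum: 45.817516 mg; keep the coarser place, 10^-2.
Result: 45.82 mg.

45.82 mg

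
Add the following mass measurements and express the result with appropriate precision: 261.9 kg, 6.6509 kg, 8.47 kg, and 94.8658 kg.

371.9 kg

261.9 kg + 6.6509 kg + 8.47 kg + 94.8658 kg = 371.8867 kg.
Addition/subtraction keeps the fewest decimal places: 261.9 → 1 decimal place, 6.6509 → 4 decimal places, 8.47 → 2 decimal places, 94.8658 → 4 decimal places; limit is 1.
Rounded to 1 decimal place: 371.9 kg.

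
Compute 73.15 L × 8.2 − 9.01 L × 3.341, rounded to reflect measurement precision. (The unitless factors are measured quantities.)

5.7 × 10^2 L

73.15 × 8.2 = 599.83 → 6.0 × 10^2 L (2 s.f., last digit at the 10^1 place).
9.01 × 3.341 = 30.10241 → 30.1 L (3 s.f., last digit at the 10^-1 place).
Difference: 569.72759 L; keep the coarser place, 10^1.
Result: 5.7 × 10^2 L.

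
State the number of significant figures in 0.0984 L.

0.0984: leading zeros are not significant.

3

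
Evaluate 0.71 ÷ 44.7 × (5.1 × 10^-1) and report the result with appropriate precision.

0.71 ÷ 44.7 × (5.1 × 10^-1) = 0.00810067114094…
Multiplication/division keeps the fewest significant figures: 0.71 → 2 s.f., 44.7 → 3 s.f., 5.1 × 10^-1 → 2 s.f.; limit is 2.
Rounded to 2 significant figures: 0.0081.

0.0081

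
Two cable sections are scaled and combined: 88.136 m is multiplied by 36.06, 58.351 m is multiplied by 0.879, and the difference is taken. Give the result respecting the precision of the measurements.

88.136 × 36.06 = 3178.18416 → 3178 m (4 s.f., last digit at the 10^0 place).
58.351 × 0.879 = 51.290529 → 51.3 m (3 s.f., last digit at the 10^-1 place).
Difference: 3126.893631 m; keep the coarser place, 10^0.
Result: 3127 m.

3127 m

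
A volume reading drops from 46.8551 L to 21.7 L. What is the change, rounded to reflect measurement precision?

25.2 L

46.8551 L − 21.7 L = 25.1551 L.
Addition/subtraction keeps the fewest decimal places: 46.8551 → 4 decimal places, 21.7 → 1 decimal place; limit is 1.
Rounded to 1 decimal place: 25.2 L.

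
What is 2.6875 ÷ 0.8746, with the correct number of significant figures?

2.6875 ÷ 0.8746 = 3.07283329522…
Multiplication/division keeps the fewest significant figures: 2.6875 → 5 s.f., 0.8746 → 4 s.f.; limit is 4.
Rounded to 4 significant figures: 3.073.

3.073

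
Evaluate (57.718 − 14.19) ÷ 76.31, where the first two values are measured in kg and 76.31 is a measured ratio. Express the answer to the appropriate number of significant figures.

57.718 kg − 14.19 kg = 43.528 kg; the difference is limited to 2 decimal places (4 s.f.).
Carrying full precision, 43.528 ÷ 76.31 = 0.570410169047… kg; 76.31 has 4 s.f., so the result keeps min(4, 4) = 4 s.f.
Rounded to 4 significant figures: 0.5704 kg.

0.5704 kg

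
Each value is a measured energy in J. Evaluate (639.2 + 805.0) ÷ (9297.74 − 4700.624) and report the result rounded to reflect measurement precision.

639.2 + 805.0 = 1444.2, limited to 1 d.p. → 5 s.f.; 9297.74 − 4700.624 = 4597.116, limited to 2 d.p. → 6 s.f.
Carrying full precision, 1444.2 ÷ 4597.116 = 0.314153482314…; keep min(5, 6) = 5 s.f.
Rounded to 5 significant figures: 3.1415 × 10⁻¹.

3.1415 × 10⁻¹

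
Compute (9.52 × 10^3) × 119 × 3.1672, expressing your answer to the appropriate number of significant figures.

(9.52 × 10^3) × 119 × 3.1672 = 3588057.536
Multiplication/division keeps the fewest significant figures: 9.52 × 10^3 → 3 s.f., 119 → 3 s.f., 3.1672 → 5 s.f.; limit is 3.
Rounded to 3 significant figures: 3.59 × 10^6.

3.59 × 10^6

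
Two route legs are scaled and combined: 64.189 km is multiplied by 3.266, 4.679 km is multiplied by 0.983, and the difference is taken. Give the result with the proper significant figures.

205.0 km

64.189 × 3.266 = 209.641274 → 209.6 km (4 s.f., last digit at the 10^-1 place).
4.679 × 0.983 = 4.599457 → 4.60 km (3 s.f., last digit at the 10^-2 place).
Difference: 205.041817 km; keep the coarser place, 10^-1.
Result: 205.0 km.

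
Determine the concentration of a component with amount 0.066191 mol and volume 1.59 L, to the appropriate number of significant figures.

0.0416 mol/L

concentration = 0.066191 mol ÷ 1.59 L = 0.0416295597484… mol/L.
0.066191 has 5 significant figures; 1.59 has 3.
Division/multiplication keeps the fewest: 3 significant figures.
Rounded: 0.0416 mol/L.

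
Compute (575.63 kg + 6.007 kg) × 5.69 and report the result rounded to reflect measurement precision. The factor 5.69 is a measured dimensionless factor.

575.63 kg + 6.007 kg = 581.637 kg; the sum is limited to 2 decimal places (5 s.f.).
Carrying full precision, 581.637 × 5.69 = 3309.51453 kg; 5.69 has 3 s.f., so the result keeps min(5, 3) = 3 s.f.
Rounded to 3 significant figures: 3.31 × 10^3 kg.

3.31 × 10^3 kg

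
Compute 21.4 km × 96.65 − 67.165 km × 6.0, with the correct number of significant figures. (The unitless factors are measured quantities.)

1.67 × 10^3 km

21.4 × 96.65 = 2068.31 → 2.07 × 10^3 km (3 s.f., last digit at the 10^1 place).
67.165 × 6.0 = 402.99 → 4.0 × 10^2 km (2 s.f., last digit at the 10^1 place).
Difference: 1665.32 km; keep the coarser place, 10^1.
Result: 1.67 × 10^3 km.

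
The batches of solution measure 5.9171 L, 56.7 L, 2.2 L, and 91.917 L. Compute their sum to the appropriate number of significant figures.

5.9171 L + 56.7 L + 2.2 L + 91.917 L = 156.7341 L.
Addition/subtraction keeps the fewest decimal places: 5.9171 → 4 decimal places, 56.7 → 1 decimal place, 2.2 → 1 decimal place, 91.917 → 3 decimal places; limit is 1.
Rounded to 1 decimal place: 156.7 L.

156.7 L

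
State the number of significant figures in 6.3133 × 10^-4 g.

5

6.3133 × 10^-4: in scientific notation every digit of the coefficient is significant.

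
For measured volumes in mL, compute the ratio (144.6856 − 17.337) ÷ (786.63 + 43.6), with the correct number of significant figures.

0.1534

144.6856 − 17.337 = 127.3486, limited to 3 d.p. → 6 s.f.; 786.63 + 43.6 = 830.23, limited to 1 d.p. → 4 s.f.
Carrying full precision, 127.3486 ÷ 830.23 = 0.153389542657…; keep min(6, 4) = 4 s.f.
Rounded to 4 significant figures: 0.1534.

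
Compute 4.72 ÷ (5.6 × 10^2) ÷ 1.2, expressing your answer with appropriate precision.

4.72 ÷ (5.6 × 10^2) ÷ 1.2 = 0.00702380952381…
Multiplication/division keeps the fewest significant figures: 4.72 → 3 s.f., 5.6 × 10^2 → 2 s.f., 1.2 → 2 s.f.; limit is 2.
Rounded to 2 significant figures: 0.0070.

0.0070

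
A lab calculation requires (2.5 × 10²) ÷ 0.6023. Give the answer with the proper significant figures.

4.2 × 10²

(2.5 × 10²) ÷ 0.6023 = 415.075543749…
Multiplication/division keeps the fewest significant figures: 2.5 × 10² → 2 s.f., 0.6023 → 4 s.f.; limit is 2.
Rounded to 2 significant figures: 4.2 × 10².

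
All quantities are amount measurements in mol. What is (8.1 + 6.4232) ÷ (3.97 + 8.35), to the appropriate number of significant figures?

8.1 + 6.4232 = 14.5232, limited to 1 d.p. → 3 s.f.; 3.97 + 8.35 = 12.32, limited to 2 d.p. → 4 s.f.
Carrying full precision, 14.5232 ÷ 12.32 = 1.17883116883…; keep min(3, 4) = 3 s.f.
Rounded to 3 significant figures: 1.18.

1.18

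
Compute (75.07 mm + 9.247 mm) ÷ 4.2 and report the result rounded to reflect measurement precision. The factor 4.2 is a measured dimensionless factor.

2.0 × 10¹ mm

75.07 mm + 9.247 mm = 84.317 mm; the sum is limited to 2 decimal places (4 s.f.).
Carrying full precision, 84.317 ÷ 4.2 = 20.0754761905… mm; 4.2 has 2 s.f., so the result keeps min(4, 2) = 2 s.f.
Rounded to 2 significant figures: 2.0 × 10¹ mm.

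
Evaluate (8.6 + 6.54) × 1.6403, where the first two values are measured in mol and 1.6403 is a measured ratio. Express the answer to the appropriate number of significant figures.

8.6 mol + 6.54 mol = 15.14 mol; the sum is limited to 1 decimal place (3 s.f.).
Carrying full precision, 15.14 × 1.6403 = 24.834142 mol; 1.6403 has 5 s.f., so the result keeps min(3, 5) = 3 s.f.
Rounded to 3 significant figures: 24.8 mol.

24.8 mol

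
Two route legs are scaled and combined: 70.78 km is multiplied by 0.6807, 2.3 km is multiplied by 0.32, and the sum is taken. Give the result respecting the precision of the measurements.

70.78 × 0.6807 = 48.179946 → 48.18 km (4 s.f., last digit at the 10^-2 place).
2.3 × 0.32 = 0.736 → 0.74 km (2 s.f., last digit at the 10^-2 place).
Sum: 48.915946 km; keep the coarser place, 10^-2.
Result: 48.92 km.

48.92 km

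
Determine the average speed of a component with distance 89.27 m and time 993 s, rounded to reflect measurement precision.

average speed = 89.27 m ÷ 993 s = 0.0898992950655… m/s.
89.27 has 4 significant figures; 993 has 3.
Division/multiplication keeps the fewest: 3 significant figures.
Rounded: 0.0899 m/s.

0.0899 m/s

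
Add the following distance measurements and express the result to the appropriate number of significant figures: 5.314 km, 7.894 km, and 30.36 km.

43.57 km

5.314 km + 7.894 km + 30.36 km = 43.568 km.
Addition/subtraction keeps the fewest decimal places: 5.314 → 3 decimal places, 7.894 → 3 decimal places, 30.36 → 2 decimal places; limit is 2.
Rounded to 2 decimal places: 43.57 km.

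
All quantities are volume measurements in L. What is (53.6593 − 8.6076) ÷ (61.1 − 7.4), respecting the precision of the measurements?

53.6593 − 8.6076 = 45.0517, limited to 4 d.p. → 6 s.f.; 61.1 − 7.4 = 53.7, limited to 1 d.p. → 3 s.f.
Carrying full precision, 45.0517 ÷ 53.7 = 0.838951582868…; keep min(6, 3) = 3 s.f.
Rounded to 3 significant figures: 0.839.

0.839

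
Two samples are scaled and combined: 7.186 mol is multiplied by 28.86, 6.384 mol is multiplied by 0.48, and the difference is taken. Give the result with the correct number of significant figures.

7.186 × 28.86 = 207.38796 → 207.4 mol (4 s.f., last digit at the 10^-1 place).
6.384 × 0.48 = 3.06432 → 3.1 mol (2 s.f., last digit at the 10^-1 place).
Difference: 204.32364 mol; keep the coarser place, 10^-1.
Result: 204.3 mol.

204.3 mol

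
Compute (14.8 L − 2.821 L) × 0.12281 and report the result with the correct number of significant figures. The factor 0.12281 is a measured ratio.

14.8 L − 2.821 L = 11.979 L; the difference is limited to 1 decimal place (3 s.f.).
Carrying full precision, 11.979 × 0.12281 = 1.47114099 L; 0.12281 has 5 s.f., so the result keeps min(3, 5) = 3 s.f.
Rounded to 3 significant figures: 1.47 L.

1.47 L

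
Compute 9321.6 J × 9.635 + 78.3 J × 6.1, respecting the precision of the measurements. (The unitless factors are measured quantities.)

9.029 × 10⁴ J

9321.6 × 9.635 = 89813.616 → 8.981 × 10⁴ J (4 s.f., last digit at the 10^1 place).
78.3 × 6.1 = 477.63 → 4.8 × 10² J (2 s.f., last digit at the 10^1 place).
Sum: 90291.246 J; keep the coarser place, 10^1.
Result: 9.029 × 10⁴ J.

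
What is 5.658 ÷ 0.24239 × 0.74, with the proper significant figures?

17

5.658 ÷ 0.24239 × 0.74 = 17.2734848797…
Multiplication/division keeps the fewest significant figures: 5.658 → 4 s.f., 0.24239 → 5 s.f., 0.74 → 2 s.f.; limit is 2.
Rounded to 2 significant figures: 17.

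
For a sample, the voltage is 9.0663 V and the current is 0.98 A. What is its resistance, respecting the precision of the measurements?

resistance = 9.0663 V ÷ 0.98 A = 9.25132653061… Ω.
9.0663 has 5 significant figures; 0.98 has 2.
Division/multiplication keeps the fewest: 2 significant figures.
Rounded: 9.3 Ω.

9.3 Ω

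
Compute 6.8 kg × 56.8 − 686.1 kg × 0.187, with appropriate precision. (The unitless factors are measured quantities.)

6.8 × 56.8 = 386.24 → 3.9 × 10² kg (2 s.f., last digit at the 10^1 place).
686.1 × 0.187 = 128.3007 → 1.28 × 10² kg (3 s.f., last digit at the 10^0 place).
Difference: 257.9393 kg; keep the coarser place, 10^1.
Result: 2.6 × 10² kg.

2.6 × 10² kg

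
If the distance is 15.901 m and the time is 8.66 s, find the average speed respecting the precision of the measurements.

average speed = 15.901 m ÷ 8.66 s = 1.83614318707… m/s.
15.901 has 5 significant figures; 8.66 has 3.
Division/multiplication keeps the fewest: 3 significant figures.
Rounded: 1.84 m/s.

1.84 m/s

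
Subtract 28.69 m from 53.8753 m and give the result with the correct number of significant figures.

53.8753 m − 28.69 m = 25.1853 m.
Addition/subtraction keeps the fewest decimal places: 53.8753 → 4 decimal places, 28.69 → 2 decimal places; limit is 2.
Rounded to 2 decimal places: 25.19 m.

25.19 m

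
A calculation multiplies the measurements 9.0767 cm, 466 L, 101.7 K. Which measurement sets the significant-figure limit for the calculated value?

466 L

9.0767 cm → 5 s.f.; 466 L → 3 s.f.; 101.7 K → 4 s.f.
The fewest is 3 significant figures, from 466 L.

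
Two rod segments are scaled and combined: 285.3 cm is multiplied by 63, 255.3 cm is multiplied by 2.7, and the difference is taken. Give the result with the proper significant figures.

1.7 × 10^4 cm

285.3 × 63 = 17973.9 → 1.8 × 10^4 cm (2 s.f., last digit at the 10^3 place).
255.3 × 2.7 = 689.31 → 6.9 × 10^2 cm (2 s.f., last digit at the 10^1 place).
Difference: 17284.59 cm; keep the coarser place, 10^3.
Result: 1.7 × 10^4 cm.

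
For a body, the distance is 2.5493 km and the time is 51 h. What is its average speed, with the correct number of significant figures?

0.050 km/h

average speed = 2.5493 km ÷ 51 h = 0.0499862745098… km/h.
2.5493 has 5 significant figures; 51 has 2.
Division/multiplication keeps the fewest: 2 significant figures.
Rounded: 0.050 km/h.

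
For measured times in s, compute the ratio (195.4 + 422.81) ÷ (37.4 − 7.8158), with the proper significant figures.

195.4 + 422.81 = 618.21, limited to 1 d.p. → 4 s.f.; 37.4 − 7.8158 = 29.5842, limited to 1 d.p. → 3 s.f.
Carrying full precision, 618.21 ÷ 29.5842 = 20.8966272537…; keep min(4, 3) = 3 s.f.
Rounded to 3 significant figures: 20.9.

20.9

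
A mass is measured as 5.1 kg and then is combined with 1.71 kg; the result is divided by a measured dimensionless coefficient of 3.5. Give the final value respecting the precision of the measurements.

5.1 kg + 1.71 kg = 6.81 kg; the sum is limited to 1 decimal place (2 s.f.).
Carrying full precision, 6.81 ÷ 3.5 = 1.94571428571… kg; 3.5 has 2 s.f., so the result keeps min(2, 2) = 2 s.f.
Rounded to 2 significant figures: 1.9 kg.

1.9 kg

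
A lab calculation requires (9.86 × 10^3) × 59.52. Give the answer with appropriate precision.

(9.86 × 10^3) × 59.52 = 586867.2
Multiplication/division keeps the fewest significant figures: 9.86 × 10^3 → 3 s.f., 59.52 → 4 s.f.; limit is 3.
Rounded to 3 significant figures: 5.87 × 10^5.

5.87 × 10^5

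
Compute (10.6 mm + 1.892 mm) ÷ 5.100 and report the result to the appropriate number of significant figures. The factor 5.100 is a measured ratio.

10.6 mm + 1.892 mm = 12.492 mm; the sum is limited to 1 decimal place (3 s.f.).
Carrying full precision, 12.492 ÷ 5.100 = 2.44941176471… mm; 5.100 has 4 s.f., so the result keeps min(3, 4) = 3 s.f.
Rounded to 3 significant figures: 2.45 mm.

2.45 mm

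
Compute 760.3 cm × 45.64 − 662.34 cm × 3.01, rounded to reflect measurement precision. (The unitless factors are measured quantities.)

760.3 × 45.64 = 34700.092 → 3.470 × 10^4 cm (4 s.f., last digit at the 10^1 place).
662.34 × 3.01 = 1993.6434 → 1.99 × 10^3 cm (3 s.f., last digit at the 10^1 place).
Difference: 32706.4486 cm; keep the coarser place, 10^1.
Result: 3.271 × 10^4 cm.

3.271 × 10^4 cm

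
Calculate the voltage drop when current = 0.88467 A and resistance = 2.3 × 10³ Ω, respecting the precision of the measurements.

voltage drop = 0.88467 A × 2.3 × 10³ Ω = 2034.741 V.
0.88467 has 5 significant figures; 2.3 × 10³ has 2.
Division/multiplication keeps the fewest: 2 significant figures.
Rounded: 2.0 × 10³ V.

2.0 × 10³ V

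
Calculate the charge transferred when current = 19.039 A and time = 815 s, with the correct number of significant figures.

1.55 × 10^4 C

charge transferred = 19.039 A × 815 s = 15516.785 C.
19.039 has 5 significant figures; 815 has 3.
Division/multiplication keeps the fewest: 3 significant figures.
Rounded: 1.55 × 10^4 C.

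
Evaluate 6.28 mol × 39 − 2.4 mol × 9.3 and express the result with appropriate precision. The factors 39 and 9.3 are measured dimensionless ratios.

2.2 × 10^2 mol

6.28 × 39 = 244.92 → 2.4 × 10^2 mol (2 s.f., last digit at the 10^1 place).
2.4 × 9.3 = 22.32 → 22 mol (2 s.f., last digit at the 10^0 place).
Difference: 222.6 mol; keep the coarser place, 10^1.
Result: 2.2 × 10^2 mol.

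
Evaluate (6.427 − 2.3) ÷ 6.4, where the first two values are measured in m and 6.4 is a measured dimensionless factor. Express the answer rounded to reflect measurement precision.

6.427 m − 2.3 m = 4.127 m; the difference is limited to 1 decimal place (2 s.f.).
Carrying full precision, 4.127 ÷ 6.4 = 0.64484375 m; 6.4 has 2 s.f., so the result keeps min(2, 2) = 2 s.f.
Rounded to 2 significant figures: 0.64 m.

0.64 m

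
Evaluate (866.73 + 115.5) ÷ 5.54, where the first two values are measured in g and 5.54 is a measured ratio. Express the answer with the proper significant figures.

866.73 g + 115.5 g = 982.23 g; the sum is limited to 1 decimal place (4 s.f.).
Carrying full precision, 982.23 ÷ 5.54 = 177.297833935… g; 5.54 has 3 s.f., so the result keeps min(4, 3) = 3 s.f.
Rounded to 3 significant figures: 177 g.

177 g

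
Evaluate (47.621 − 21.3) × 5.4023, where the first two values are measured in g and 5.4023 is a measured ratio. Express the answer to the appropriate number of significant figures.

142 g

47.621 g − 21.3 g = 26.321 g; the difference is limited to 1 decimal place (3 s.f.).
Carrying full precision, 26.321 × 5.4023 = 142.1939383 g; 5.4023 has 5 s.f., so the result keeps min(3, 5) = 3 s.f.
Rounded to 3 significant figures: 142 g.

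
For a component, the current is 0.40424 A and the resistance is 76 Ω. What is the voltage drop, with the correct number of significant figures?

31 V

voltage drop = 0.40424 A × 76 Ω = 30.72224 V.
0.40424 has 5 significant figures; 76 has 2.
Division/multiplication keeps the fewest: 2 significant figures.
Rounded: 31 V.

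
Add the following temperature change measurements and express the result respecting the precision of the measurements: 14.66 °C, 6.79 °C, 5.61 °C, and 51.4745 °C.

14.66 °C + 6.79 °C + 5.61 °C + 51.4745 °C = 78.5345 °C.
Addition/subtraction keeps the fewest decimal places: 14.66 → 2 decimal places, 6.79 → 2 decimal places, 5.61 → 2 decimal places, 51.4745 → 4 decimal places; limit is 2.
Rounded to 2 decimal places: 78.53 °C.

78.53 °C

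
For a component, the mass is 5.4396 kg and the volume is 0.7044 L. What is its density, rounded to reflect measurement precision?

7.722 kg/L

density = 5.4396 kg ÷ 0.7044 L = 7.72231686542… kg/L.
5.4396 has 5 significant figures; 0.7044 has 4.
Division/multiplication keeps the fewest: 4 significant figures.
Rounded: 7.722 kg/L.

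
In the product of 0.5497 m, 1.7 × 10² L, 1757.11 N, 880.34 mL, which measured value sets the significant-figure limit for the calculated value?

0.5497 m → 4 s.f.; 1.7 × 10² L → 2 s.f.; 1757.11 N → 6 s.f.; 880.34 mL → 5 s.f.
The fewest is 2 significant figures, from 1.7 × 10² L.

1.7 × 10² L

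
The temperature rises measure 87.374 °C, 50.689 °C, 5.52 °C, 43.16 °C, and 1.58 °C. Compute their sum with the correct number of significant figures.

188.32 °C

87.374 °C + 50.689 °C + 5.52 °C + 43.16 °C + 1.58 °C = 188.323 °C.
Addition/subtraction keeps the fewest decimal places: 87.374 → 3 decimal places, 50.689 → 3 decimal places, 5.52 → 2 decimal places, 43.16 → 2 decimal places, 1.58 → 2 decimal places; limit is 2.
Rounded to 2 decimal places: 188.32 °C.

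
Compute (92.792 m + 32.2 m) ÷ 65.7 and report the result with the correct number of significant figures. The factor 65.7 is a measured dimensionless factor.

1.90 m

92.792 m + 32.2 m = 124.992 m; the sum is limited to 1 decimal place (4 s.f.).
Carrying full precision, 124.992 ÷ 65.7 = 1.90246575342… m; 65.7 has 3 s.f., so the result keeps min(4, 3) = 3 s.f.
Rounded to 3 significant figures: 1.90 m.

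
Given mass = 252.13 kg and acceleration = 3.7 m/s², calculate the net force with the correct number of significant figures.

9.3 × 10^2 N

net force = 252.13 kg × 3.7 m/s² = 932.881 N.
252.13 has 5 significant figures; 3.7 has 2.
Division/multiplication keeps the fewest: 2 significant figures.
Rounded: 9.3 × 10^2 N.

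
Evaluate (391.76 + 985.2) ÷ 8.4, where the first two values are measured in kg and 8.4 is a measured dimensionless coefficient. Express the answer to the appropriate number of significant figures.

1.6 × 10² kg

391.76 kg + 985.2 kg = 1376.96 kg; the sum is limited to 1 decimal place (5 s.f.).
Carrying full precision, 1376.96 ÷ 8.4 = 163.923809524… kg; 8.4 has 2 s.f., so the result keeps min(5, 2) = 2 s.f.
Rounded to 2 significant figures: 1.6 × 10² kg.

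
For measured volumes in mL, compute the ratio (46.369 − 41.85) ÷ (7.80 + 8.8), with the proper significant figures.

0.272

46.369 − 41.85 = 4.519, limited to 2 d.p. → 3 s.f.; 7.80 + 8.8 = 16.60, limited to 1 d.p. → 3 s.f.
Carrying full precision, 4.519 ÷ 16.60 = 0.272228915663…; keep min(3, 3) = 3 s.f.
Rounded to 3 significant figures: 0.272.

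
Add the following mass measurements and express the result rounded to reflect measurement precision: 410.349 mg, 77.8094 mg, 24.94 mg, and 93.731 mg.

410.349 mg + 77.8094 mg + 24.94 mg + 93.731 mg = 606.8294 mg.
Addition/subtraction keeps the fewest decimal places: 410.349 → 3 decimal places, 77.8094 → 4 decimal places, 24.94 → 2 decimal places, 93.731 → 3 decimal places; limit is 2.
Rounded to 2 decimal places: 606.83 mg.

606.83 mg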